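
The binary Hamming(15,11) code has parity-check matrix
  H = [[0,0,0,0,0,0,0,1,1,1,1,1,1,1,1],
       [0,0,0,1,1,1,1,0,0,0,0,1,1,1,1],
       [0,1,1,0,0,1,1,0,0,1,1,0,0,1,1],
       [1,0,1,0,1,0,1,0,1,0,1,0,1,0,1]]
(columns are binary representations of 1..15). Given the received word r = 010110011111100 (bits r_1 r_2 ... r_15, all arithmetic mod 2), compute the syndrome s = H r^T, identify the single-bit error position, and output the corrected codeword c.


s = (0, 0, 1, 0)^T, error position = 2, corrected codeword c = 000110011111100

Compute s = H r^T mod 2 one row at a time:
  s_1 = 1 + 1 + 1 + 1 + 1 + 1 + 0 + 0 = 6 ≡ 0 (mod 2).
  s_2 = 1 + 1 + 0 + 0 + 1 + 1 + 0 + 0 = 4 ≡ 0 (mod 2).
  s_3 = 1 + 0 + 0 + 0 + 1 + 1 + 0 + 0 = 3 ≡ 1 (mod 2).
  s_4 = 0 + 0 + 1 + 0 + 1 + 1 + 1 + 0 = 4 ≡ 0 (mod 2).
s = (0, 0, 1, 0)^T — this equals column 2 of H (binary 0010), so error is at position 2.
Correct: flip bit 2 of r = 010110011111100 to get c = 000110011111100.


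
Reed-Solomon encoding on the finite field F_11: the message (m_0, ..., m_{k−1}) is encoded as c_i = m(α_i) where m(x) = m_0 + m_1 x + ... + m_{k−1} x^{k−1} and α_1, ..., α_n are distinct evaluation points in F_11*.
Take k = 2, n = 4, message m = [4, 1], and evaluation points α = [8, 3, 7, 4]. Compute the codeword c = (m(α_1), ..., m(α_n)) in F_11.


c = [1, 7, 0, 8]

Message polynomial: m(x) = 4 + 1·x (mod 11).
For each evaluation point α_i, compute m(α_i) mod 11:
  α_1 = 8: Horner steps 1 → 1, so m(8) = 1.
  α_2 = 3: Horner steps 1 → 7, so m(3) = 7.
  α_3 = 7: Horner steps 1 → 0, so m(7) = 0.
  α_4 = 4: Horner steps 1 → 8, so m(4) = 8.
Codeword c = [1, 7, 0, 8] ∈ F_11^4.


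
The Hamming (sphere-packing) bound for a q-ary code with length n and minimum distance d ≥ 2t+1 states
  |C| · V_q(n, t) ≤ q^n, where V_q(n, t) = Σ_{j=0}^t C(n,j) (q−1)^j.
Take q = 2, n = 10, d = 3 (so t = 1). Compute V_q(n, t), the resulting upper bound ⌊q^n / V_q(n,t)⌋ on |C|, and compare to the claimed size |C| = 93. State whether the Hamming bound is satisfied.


V_q(n, t) = 11, q^n = 1024, Hamming bound = 93, |C| = 93 ≤ bound (satisfied).

Step 1: Compute V_q(n, t) = Σ_{j=0}^1 C(n, j) (q−1)^j.
  j = 0: C(10,0)·(1)^0 = 1·1 = 1.
  j = 1: C(10,1)·(1)^1 = 10·1 = 10.
  V_q(n, t) = 1 + 10 = 11.
Step 2: q^n = 2^10 = 1024.
Step 3: Hamming bound ⌊q^n / V_q(n,t)⌋ = ⌊1024/11⌋ = 93.
Step 4: Compare |C| = 93 to 93: satisfied.
The claimed |C| lies at the Hamming bound (tight).


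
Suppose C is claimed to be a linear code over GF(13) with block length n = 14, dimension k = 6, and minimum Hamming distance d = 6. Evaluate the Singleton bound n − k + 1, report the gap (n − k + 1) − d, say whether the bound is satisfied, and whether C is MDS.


Singleton RHS = n − k + 1 = 9, slack = 3, bound satisfied, not MDS.

Singleton bound: d ≤ n − k + 1.
Here n = 14, k = 6, so n − k + 1 = 9.
Given d = 6, check d ≤ 9: YES.
Slack = (n − k + 1) − d = 3.
The code is NOT MDS (slack = 3 > 0).
Description: the claimed parameters are [14, 6, 6]_13; such a code would be non-MDS.


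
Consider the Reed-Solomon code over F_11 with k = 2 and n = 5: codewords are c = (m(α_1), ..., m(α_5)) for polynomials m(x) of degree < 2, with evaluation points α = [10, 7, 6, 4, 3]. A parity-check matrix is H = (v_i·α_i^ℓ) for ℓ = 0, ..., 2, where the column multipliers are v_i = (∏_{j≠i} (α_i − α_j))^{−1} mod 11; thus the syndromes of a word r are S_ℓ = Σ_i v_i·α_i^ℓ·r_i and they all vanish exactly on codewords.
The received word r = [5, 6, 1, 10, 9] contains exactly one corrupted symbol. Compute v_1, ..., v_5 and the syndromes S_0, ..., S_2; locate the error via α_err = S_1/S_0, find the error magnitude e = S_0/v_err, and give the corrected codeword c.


S = (6, 9, 8), error at position 2, error magnitude e = 4, c = [5, 2, 1, 10, 9].

Step 1: column multipliers v_i = (∏_{j≠i}(α_i − α_j))^{−1} mod 11.
  i = 1 (α = 10): (10−7)(10−6)(10−4)(10−3) = 3·4·6·7 = 504 ≡ 9, so v_1 = 9^{−1} = 5 (mod 11).
  i = 2 (α = 7): (7−10)(7−6)(7−4)(7−3) = (−3)·1·3·4 = −36 ≡ 8, so v_2 = 8^{−1} = 7 (mod 11).
  i = 3 (α = 6): (6−10)(6−7)(6−4)(6−3) = (−4)·(−1)·2·3 = 24 ≡ 2, so v_3 = 2^{−1} = 6 (mod 11).
  i = 4 (α = 4): (4−10)(4−7)(4−6)(4−3) = (−6)·(−3)·(−2)·1 = −36 ≡ 8, so v_4 = 8^{−1} = 7 (mod 11).
  i = 5 (α = 3): (3−10)(3−7)(3−6)(3−4) = (−7)·(−4)·(−3)·(−1) = 84 ≡ 7, so v_5 = 7^{−1} = 8 (mod 11).
  v = [5, 7, 6, 7, 8].
Step 2: syndromes of r = [5, 6, 1, 10, 9] (all sums mod 11).
  S_0 = Σ v_i r_i = 5·5 + 7·6 + 6·1 + 7·10 + 8·9 = 215 ≡ 6.
  S_1 = Σ v_i α_i r_i = 5·10·5 + 7·7·6 + 6·6·1 + 7·4·10 + 8·3·9 = 1076 ≡ 9.
  α_i^2 mod 11 = [1, 5, 3, 5, 9].
  S_2 = Σ v_i α_i^2 r_i = 5·1·5 + 7·5·6 + 6·3·1 + 7·5·10 + 8·9·9 = 1251 ≡ 8.
  S = (6, 9, 8) ≠ 0, so r is not a codeword (an error is present).
Step 3: locate the error. For a single error e at position i, S_ℓ = v_i·e·α_i^ℓ, so α_err = S_1/S_0.
  S_0^{−1} = 6^{−1} = 2 (mod 11), so α_err = 9·2 = 18 ≡ 7 = α_2. Error position i = 2.
  Consistency check: S_2/S_1 = 8·5 = 40 ≡ 7 = α_err ✓ (single-error assumption holds).
Step 4: error magnitude e = S_0/v_2 = S_0·∏_{j≠2}(α_2 − α_j) = 6·8 = 48 ≡ 4 (mod 11).
Step 5: correct position 2: c_2 = r_2 − e = 6 − 4 ≡ 2 (mod 11). Hence c = [5, 2, 1, 10, 9].
  Check: interpolating c through the α_i gives m(x) = 6 + 1·x (degree < 2) with m(α_i) = c_i for every i, so c is indeed a codeword.


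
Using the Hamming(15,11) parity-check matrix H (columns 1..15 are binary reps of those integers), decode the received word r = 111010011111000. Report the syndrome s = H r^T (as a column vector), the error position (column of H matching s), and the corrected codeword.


s = (1, 0, 0, 1)^T, error position = 9, corrected codeword c = 111010010111000

Compute s = H r^T mod 2 one row at a time:
  s_1 = 1 + 1 + 1 + 1 + 1 + 0 + 0 + 0 = 5 ≡ 1 (mod 2).
  s_2 = 0 + 1 + 0 + 0 + 1 + 0 + 0 + 0 = 2 ≡ 0 (mod 2).
  s_3 = 1 + 1 + 0 + 0 + 1 + 1 + 0 + 0 = 4 ≡ 0 (mod 2).
  s_4 = 1 + 1 + 1 + 0 + 1 + 1 + 0 + 0 = 5 ≡ 1 (mod 2).
s = (1, 0, 0, 1)^T — this equals column 9 of H (binary 1001), so error is at position 9.
Correct: flip bit 9 of r = 111010011111000 to get c = 111010010111000.


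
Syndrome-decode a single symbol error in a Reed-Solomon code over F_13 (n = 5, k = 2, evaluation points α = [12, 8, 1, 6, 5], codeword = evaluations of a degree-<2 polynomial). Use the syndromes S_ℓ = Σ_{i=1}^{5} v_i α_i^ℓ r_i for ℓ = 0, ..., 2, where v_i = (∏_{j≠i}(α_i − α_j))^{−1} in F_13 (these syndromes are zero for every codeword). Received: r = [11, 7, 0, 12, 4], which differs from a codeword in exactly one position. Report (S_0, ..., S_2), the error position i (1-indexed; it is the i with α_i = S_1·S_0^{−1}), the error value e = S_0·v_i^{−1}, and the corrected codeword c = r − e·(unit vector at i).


S = (9, 2, 12), error at position 4, error magnitude e = 7, c = [11, 7, 0, 5, 4].

Step 1: column multipliers v_i = (∏_{j≠i}(α_i − α_j))^{−1} mod 13.
  i = 1 (α = 12): (12−8)(12−1)(12−6)(12−5) = 4·11·6·7 = 1848 ≡ 2, so v_1 = 2^{−1} = 7 (mod 13).
  i = 2 (α = 8): (8−12)(8−1)(8−6)(8−5) = (−4)·7·2·3 = −168 ≡ 1, so v_2 = 1^{−1} = 1 (mod 13).
  i = 3 (α = 1): (1−12)(1−8)(1−6)(1−5) = (−11)·(−7)·(−5)·(−4) = 1540 ≡ 6, so v_3 = 6^{−1} = 11 (mod 13).
  i = 4 (α = 6): (6−12)(6−8)(6−1)(6−5) = (−6)·(−2)·5·1 = 60 ≡ 8, so v_4 = 8^{−1} = 5 (mod 13).
  i = 5 (α = 5): (5−12)(5−8)(5−1)(5−6) = (−7)·(−3)·4·(−1) = −84 ≡ 7, so v_5 = 7^{−1} = 2 (mod 13).
  v = [7, 1, 11, 5, 2].
Step 2: syndromes of r = [11, 7, 0, 12, 4] (all sums mod 13).
  S_0 = Σ v_i r_i = 7·11 + 1·7 + 11·0 + 5·12 + 2·4 = 152 ≡ 9.
  S_1 = Σ v_i α_i r_i = 7·12·11 + 1·8·7 + 11·1·0 + 5·6·12 + 2·5·4 = 1380 ≡ 2.
  α_i^2 mod 13 = [1, 12, 1, 10, 12].
  S_2 = Σ v_i α_i^2 r_i = 7·1·11 + 1·12·7 + 11·1·0 + 5·10·12 + 2·12·4 = 857 ≡ 12.
  S = (9, 2, 12) ≠ 0, so r is not a codeword (an error is present).
Step 3: locate the error. For a single error e at position i, S_ℓ = v_i·e·α_i^ℓ, so α_err = S_1/S_0.
  S_0^{−1} = 9^{−1} = 3 (mod 13), so α_err = 2·3 = 6 ≡ 6 = α_4. Error position i = 4.
  Consistency check: S_2/S_1 = 12·7 = 84 ≡ 6 = α_err ✓ (single-error assumption holds).
Step 4: error magnitude e = S_0/v_4 = S_0·∏_{j≠4}(α_4 − α_j) = 9·8 = 72 ≡ 7 (mod 13).
Step 5: correct position 4: c_4 = r_4 − e = 12 − 7 ≡ 5 (mod 13). Hence c = [11, 7, 0, 5, 4].
  Check: interpolating c through the α_i gives m(x) = 12 + 1·x (degree < 2) with m(α_i) = c_i for every i, so c is indeed a codeword.


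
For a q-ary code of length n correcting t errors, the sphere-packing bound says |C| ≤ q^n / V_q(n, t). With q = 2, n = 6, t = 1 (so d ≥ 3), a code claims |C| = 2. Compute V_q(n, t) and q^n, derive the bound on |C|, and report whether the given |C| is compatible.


V_q(n, t) = 7, q^n = 64, Hamming bound = 9, |C| = 2 ≤ bound (satisfied).

Step 1: Compute V_q(n, t) = Σ_{j=0}^1 C(n, j) (q−1)^j.
  j = 0: C(6,0)·(1)^0 = 1·1 = 1.
  j = 1: C(6,1)·(1)^1 = 6·1 = 6.
  V_q(n, t) = 1 + 6 = 7.
Step 2: q^n = 2^6 = 64.
Step 3: Hamming bound ⌊q^n / V_q(n,t)⌋ = ⌊64/7⌋ = 9.
Step 4: Compare |C| = 2 to 9: satisfied.
The claimed |C| lies below the Hamming bound.


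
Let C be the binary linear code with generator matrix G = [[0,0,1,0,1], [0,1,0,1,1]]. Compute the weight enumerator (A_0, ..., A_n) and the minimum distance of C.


Weight distribution: A_0 = 1, A_2 = 1, A_3 = 2. Minimum distance d = 2.

Enumerate all 2^2 = 4 messages m ∈ F_2^2.
For each, compute codeword c = mG in F_2^5, then tally its weight.
  m = 00 → c = 00000, weight = 0.
  m = 10 → c = 00101, weight = 2.
  m = 01 → c = 01011, weight = 3.
  m = 11 → c = 01110, weight = 3.
Tally weights:
  weight 0: 1 codewords.
  weight 2: 1 codewords.
  weight 3: 2 codewords.
Minimum distance d = smallest w > 0 with A_w > 0 = 2.
Sanity: Σ A_w = 4 = 2^2 = 4 ✓.


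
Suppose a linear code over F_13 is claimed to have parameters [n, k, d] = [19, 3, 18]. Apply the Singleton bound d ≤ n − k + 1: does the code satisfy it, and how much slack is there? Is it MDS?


Singleton RHS = n − k + 1 = 17, slack = -1, bound violated (no such code; not MDS).

Singleton bound: d ≤ n − k + 1.
Here n = 19, k = 3, so n − k + 1 = 17.
Given d = 18, check d ≤ 17: NO.
Slack = (n − k + 1) − d = -1.
The slack is negative: d = 18 exceeds n − k + 1 = 17 by 1, so the Singleton bound is violated and no linear [19, 3, 18]_13 code can exist. In particular it is not MDS (MDS requires d = n − k + 1 exactly).
Description: the claimed parameters are [19, 3, 18]_13; such a code would be impossible (violates the Singleton bound).


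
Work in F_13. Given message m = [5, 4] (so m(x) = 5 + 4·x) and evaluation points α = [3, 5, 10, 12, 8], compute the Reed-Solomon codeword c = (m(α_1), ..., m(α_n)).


c = [4, 12, 6, 1, 11]

Message polynomial: m(x) = 5 + 4·x (mod 13).
For each evaluation point α_i, compute m(α_i) mod 13:
  α_1 = 3: Horner steps 4 → 4, so m(3) = 4.
  α_2 = 5: Horner steps 4 → 12, so m(5) = 12.
  α_3 = 10: Horner steps 4 → 6, so m(10) = 6.
  α_4 = 12: Horner steps 4 → 1, so m(12) = 1.
  α_5 = 8: Horner steps 4 → 11, so m(8) = 11.
Codeword c = [4, 12, 6, 1, 11] ∈ F_13^5.


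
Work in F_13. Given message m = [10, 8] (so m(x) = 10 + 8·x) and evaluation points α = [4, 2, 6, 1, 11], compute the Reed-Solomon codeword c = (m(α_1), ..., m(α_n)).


c = [3, 0, 6, 5, 7]

Message polynomial: m(x) = 10 + 8·x (mod 13).
For each evaluation point α_i, compute m(α_i) mod 13:
  α_1 = 4: Horner steps 8 → 3, so m(4) = 3.
  α_2 = 2: Horner steps 8 → 0, so m(2) = 0.
  α_3 = 6: Horner steps 8 → 6, so m(6) = 6.
  α_4 = 1: Horner steps 8 → 5, so m(1) = 5.
  α_5 = 11: Horner steps 8 → 7, so m(11) = 7.
Codeword c = [3, 0, 6, 5, 7] ∈ F_13^5.


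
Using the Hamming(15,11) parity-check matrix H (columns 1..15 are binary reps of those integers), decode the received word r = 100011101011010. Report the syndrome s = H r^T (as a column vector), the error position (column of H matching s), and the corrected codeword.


s = (0, 1, 0, 1)^T, error position = 5, corrected codeword c = 100001101011010

Compute s = H r^T mod 2 one row at a time:
  s_1 = 0 + 1 + 0 + 1 + 1 + 0 + 1 + 0 = 4 ≡ 0 (mod 2).
  s_2 = 0 + 1 + 1 + 1 + 1 + 0 + 1 + 0 = 5 ≡ 1 (mod 2).
  s_3 = 0 + 0 + 1 + 1 + 0 + 1 + 1 + 0 = 4 ≡ 0 (mod 2).
  s_4 = 1 + 0 + 1 + 1 + 1 + 1 + 0 + 0 = 5 ≡ 1 (mod 2).
s = (0, 1, 0, 1)^T — this equals column 5 of H (binary 0101), so error is at position 5.
Correct: flip bit 5 of r = 100011101011010 to get c = 100001101011010.


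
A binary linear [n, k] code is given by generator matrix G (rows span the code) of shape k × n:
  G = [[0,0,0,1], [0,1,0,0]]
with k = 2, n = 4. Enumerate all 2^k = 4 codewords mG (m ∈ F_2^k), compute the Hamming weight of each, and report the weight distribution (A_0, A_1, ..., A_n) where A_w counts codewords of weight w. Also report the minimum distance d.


Weight distribution: A_0 = 1, A_1 = 2, A_2 = 1. Minimum distance d = 1.

Enumerate all 2^2 = 4 messages m ∈ F_2^2.
For each, compute codeword c = mG in F_2^4, then tally its weight.
  m = 00 → c = 0000, weight = 0.
  m = 10 → c = 0001, weight = 1.
  m = 01 → c = 0100, weight = 1.
  m = 11 → c = 0101, weight = 2.
Tally weights:
  weight 0: 1 codewords.
  weight 1: 2 codewords.
  weight 2: 1 codewords.
Minimum distance d = smallest w > 0 with A_w > 0 = 1.
Sanity: Σ A_w = 4 = 2^2 = 4 ✓.


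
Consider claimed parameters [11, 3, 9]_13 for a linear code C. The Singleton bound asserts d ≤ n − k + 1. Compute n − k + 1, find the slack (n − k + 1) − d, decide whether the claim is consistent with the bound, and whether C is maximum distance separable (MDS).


Singleton RHS = n − k + 1 = 9, slack = 0, bound satisfied, MDS.

Singleton bound: d ≤ n − k + 1.
Here n = 11, k = 3, so n − k + 1 = 9.
Given d = 9, check d ≤ 9: YES.
Slack = (n − k + 1) − d = 0.
The code is MDS (slack = 0).
Description: the claimed parameters are [11, 3, 9]_13; such a code would be MDS (meets Singleton bound).


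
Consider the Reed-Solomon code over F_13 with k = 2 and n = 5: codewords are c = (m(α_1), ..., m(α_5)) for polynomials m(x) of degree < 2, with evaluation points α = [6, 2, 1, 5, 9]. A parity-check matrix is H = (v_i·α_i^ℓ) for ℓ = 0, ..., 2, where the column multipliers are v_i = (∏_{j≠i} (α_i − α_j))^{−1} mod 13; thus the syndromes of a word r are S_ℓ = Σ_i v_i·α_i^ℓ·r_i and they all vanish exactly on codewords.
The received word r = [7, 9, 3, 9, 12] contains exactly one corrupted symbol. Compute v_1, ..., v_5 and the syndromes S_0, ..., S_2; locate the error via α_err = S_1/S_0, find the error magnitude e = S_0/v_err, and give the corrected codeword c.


S = (11, 3, 2), error at position 4, error magnitude e = 8, c = [7, 9, 3, 1, 12].

Step 1: column multipliers v_i = (∏_{j≠i}(α_i − α_j))^{−1} mod 13.
  i = 1 (α = 6): (6−2)(6−1)(6−5)(6−9) = 4·5·1·(−3) = −60 ≡ 5, so v_1 = 5^{−1} = 8 (mod 13).
  i = 2 (α = 2): (2−6)(2−1)(2−5)(2−9) = (−4)·1·(−3)·(−7) = −84 ≡ 7, so v_2 = 7^{−1} = 2 (mod 13).
  i = 3 (α = 1): (1−6)(1−2)(1−5)(1−9) = (−5)·(−1)·(−4)·(−8) = 160 ≡ 4, so v_3 = 4^{−1} = 10 (mod 13).
  i = 4 (α = 5): (5−6)(5−2)(5−1)(5−9) = (−1)·3·4·(−4) = 48 ≡ 9, so v_4 = 9^{−1} = 3 (mod 13).
  i = 5 (α = 9): (9−6)(9−2)(9−1)(9−5) = 3·7·8·4 = 672 ≡ 9, so v_5 = 9^{−1} = 3 (mod 13).
  v = [8, 2, 10, 3, 3].
Step 2: syndromes of r = [7, 9, 3, 9, 12] (all sums mod 13).
  S_0 = Σ v_i r_i = 8·7 + 2·9 + 10·3 + 3·9 + 3·12 = 167 ≡ 11.
  S_1 = Σ v_i α_i r_i = 8·6·7 + 2·2·9 + 10·1·3 + 3·5·9 + 3·9·12 = 861 ≡ 3.
  α_i^2 mod 13 = [10, 4, 1, 12, 3].
  S_2 = Σ v_i α_i^2 r_i = 8·10·7 + 2·4·9 + 10·1·3 + 3·12·9 + 3·3·12 = 1094 ≡ 2.
  S = (11, 3, 2) ≠ 0, so r is not a codeword (an error is present).
Step 3: locate the error. For a single error e at position i, S_ℓ = v_i·e·α_i^ℓ, so α_err = S_1/S_0.
  S_0^{−1} = 11^{−1} = 6 (mod 13), so α_err = 3·6 = 18 ≡ 5 = α_4. Error position i = 4.
  Consistency check: S_2/S_1 = 2·9 = 18 ≡ 5 = α_err ✓ (single-error assumption holds).
Step 4: error magnitude e = S_0/v_4 = S_0·∏_{j≠4}(α_4 − α_j) = 11·9 = 99 ≡ 8 (mod 13).
Step 5: correct position 4: c_4 = r_4 − e = 9 − 8 ≡ 1 (mod 13). Hence c = [7, 9, 3, 1, 12].
  Check: interpolating c through the α_i gives m(x) = 10 + 6·x (degree < 2) with m(α_i) = c_i for every i, so c is indeed a codeword.


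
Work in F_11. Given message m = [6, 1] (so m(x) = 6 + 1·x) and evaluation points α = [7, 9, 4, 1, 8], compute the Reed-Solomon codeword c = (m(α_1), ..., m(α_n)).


c = [2, 4, 10, 7, 3]

Message polynomial: m(x) = 6 + 1·x (mod 11).
For each evaluation point α_i, compute m(α_i) mod 11:
  α_1 = 7: Horner steps 1 → 2, so m(7) = 2.
  α_2 = 9: Horner steps 1 → 4, so m(9) = 4.
  α_3 = 4: Horner steps 1 → 10, so m(4) = 10.
  α_4 = 1: Horner steps 1 → 7, so m(1) = 7.
  α_5 = 8: Horner steps 1 → 3, so m(8) = 3.
Codeword c = [2, 4, 10, 7, 3] ∈ F_11^5.


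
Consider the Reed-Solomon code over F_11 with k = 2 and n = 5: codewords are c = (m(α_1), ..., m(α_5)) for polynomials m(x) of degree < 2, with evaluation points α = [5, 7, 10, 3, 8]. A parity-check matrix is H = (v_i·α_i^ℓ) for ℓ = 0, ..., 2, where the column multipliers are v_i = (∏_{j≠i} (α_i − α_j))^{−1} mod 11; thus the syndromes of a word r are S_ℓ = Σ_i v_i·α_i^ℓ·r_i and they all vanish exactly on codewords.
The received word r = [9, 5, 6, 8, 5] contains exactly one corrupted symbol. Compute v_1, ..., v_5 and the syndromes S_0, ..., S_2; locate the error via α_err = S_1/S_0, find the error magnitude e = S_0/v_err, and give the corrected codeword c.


S = (3, 10, 4), error at position 2, error magnitude e = 6, c = [9, 10, 6, 8, 5].

Step 1: column multipliers v_i = (∏_{j≠i}(α_i − α_j))^{−1} mod 11.
  i = 1 (α = 5): (5−7)(5−10)(5−3)(5−8) = (−2)·(−5)·2·(−3) = −60 ≡ 6, so v_1 = 6^{−1} = 2 (mod 11).
  i = 2 (α = 7): (7−5)(7−10)(7−3)(7−8) = 2·(−3)·4·(−1) = 24 ≡ 2, so v_2 = 2^{−1} = 6 (mod 11).
  i = 3 (α = 10): (10−5)(10−7)(10−3)(10−8) = 5·3·7·2 = 210 ≡ 1, so v_3 = 1^{−1} = 1 (mod 11).
  i = 4 (α = 3): (3−5)(3−7)(3−10)(3−8) = (−2)·(−4)·(−7)·(−5) = 280 ≡ 5, so v_4 = 5^{−1} = 9 (mod 11).
  i = 5 (α = 8): (8−5)(8−7)(8−10)(8−3) = 3·1·(−2)·5 = −30 ≡ 3, so v_5 = 3^{−1} = 4 (mod 11).
  v = [2, 6, 1, 9, 4].
Step 2: syndromes of r = [9, 5, 6, 8, 5] (all sums mod 11).
  S_0 = Σ v_i r_i = 2·9 + 6·5 + 1·6 + 9·8 + 4·5 = 146 ≡ 3.
  S_1 = Σ v_i α_i r_i = 2·5·9 + 6·7·5 + 1·10·6 + 9·3·8 + 4·8·5 = 736 ≡ 10.
  α_i^2 mod 11 = [3, 5, 1, 9, 9].
  S_2 = Σ v_i α_i^2 r_i = 2·3·9 + 6·5·5 + 1·1·6 + 9·9·8 + 4·9·5 = 1038 ≡ 4.
  S = (3, 10, 4) ≠ 0, so r is not a codeword (an error is present).
Step 3: locate the error. For a single error e at position i, S_ℓ = v_i·e·α_i^ℓ, so α_err = S_1/S_0.
  S_0^{−1} = 3^{−1} = 4 (mod 11), so α_err = 10·4 = 40 ≡ 7 = α_2. Error position i = 2.
  Consistency check: S_2/S_1 = 4·10 = 40 ≡ 7 = α_err ✓ (single-error assumption holds).
Step 4: error magnitude e = S_0/v_2 = S_0·∏_{j≠2}(α_2 − α_j) = 3·2 = 6 ≡ 6 (mod 11).
Step 5: correct position 2: c_2 = r_2 − e = 5 − 6 ≡ 10 (mod 11). Hence c = [9, 10, 6, 8, 5].
  Check: interpolating c through the α_i gives m(x) = 1 + 6·x (degree < 2) with m(α_i) = c_i for every i, so c is indeed a codeword.


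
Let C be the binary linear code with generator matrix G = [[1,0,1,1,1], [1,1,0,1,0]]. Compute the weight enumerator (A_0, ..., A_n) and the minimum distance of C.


Weight distribution: A_0 = 1, A_3 = 2, A_4 = 1. Minimum distance d = 3.

Enumerate all 2^2 = 4 messages m ∈ F_2^2.
For each, compute codeword c = mG in F_2^5, then tally its weight.
  m = 00 → c = 00000, weight = 0.
  m = 10 → c = 10111, weight = 4.
  m = 01 → c = 11010, weight = 3.
  m = 11 → c = 01101, weight = 3.
Tally weights:
  weight 0: 1 codewords.
  weight 3: 2 codewords.
  weight 4: 1 codewords.
Minimum distance d = smallest w > 0 with A_w > 0 = 3.
Sanity: Σ A_w = 4 = 2^2 = 4 ✓.


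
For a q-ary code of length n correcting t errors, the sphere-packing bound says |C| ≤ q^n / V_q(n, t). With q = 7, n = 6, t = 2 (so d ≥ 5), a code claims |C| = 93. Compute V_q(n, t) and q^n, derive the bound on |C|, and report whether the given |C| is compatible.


V_q(n, t) = 577, q^n = 117649, Hamming bound = 203, |C| = 93 ≤ bound (satisfied).

Step 1: Compute V_q(n, t) = Σ_{j=0}^2 C(n, j) (q−1)^j.
  j = 0: C(6,0)·(6)^0 = 1·1 = 1.
  j = 1: C(6,1)·(6)^1 = 6·6 = 36.
  j = 2: C(6,2)·(6)^2 = 15·36 = 540.
  V_q(n, t) = 1 + 36 + 540 = 577.
Step 2: q^n = 7^6 = 117649.
Step 3: Hamming bound ⌊q^n / V_q(n,t)⌋ = ⌊117649/577⌋ = 203.
Step 4: Compare |C| = 93 to 203: satisfied.
The claimed |C| lies below the Hamming bound.


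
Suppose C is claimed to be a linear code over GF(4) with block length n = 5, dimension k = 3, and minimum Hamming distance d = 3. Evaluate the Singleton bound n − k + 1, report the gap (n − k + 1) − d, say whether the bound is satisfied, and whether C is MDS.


Singleton RHS = n − k + 1 = 3, slack = 0, bound satisfied, MDS.

Singleton bound: d ≤ n − k + 1.
Here n = 5, k = 3, so n − k + 1 = 3.
Given d = 3, check d ≤ 3: YES.
Slack = (n − k + 1) − d = 0.
The code is MDS (slack = 0).
Description: the claimed parameters are [5, 3, 3]_4; such a code would be MDS (meets Singleton bound).


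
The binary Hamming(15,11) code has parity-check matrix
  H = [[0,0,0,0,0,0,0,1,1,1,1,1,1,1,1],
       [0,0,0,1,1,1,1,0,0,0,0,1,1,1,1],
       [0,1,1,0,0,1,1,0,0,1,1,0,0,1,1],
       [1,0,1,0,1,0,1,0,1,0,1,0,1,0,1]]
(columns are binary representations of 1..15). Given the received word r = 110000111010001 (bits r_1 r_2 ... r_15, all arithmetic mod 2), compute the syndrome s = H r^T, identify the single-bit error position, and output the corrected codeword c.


s = (0, 0, 0, 1)^T, error position = 1, corrected codeword c = 010000111010001

Compute s = H r^T mod 2 one row at a time:
  s_1 = 1 + 1 + 0 + 1 + 0 + 0 + 0 + 1 = 4 ≡ 0 (mod 2).
  s_2 = 0 + 0 + 0 + 1 + 0 + 0 + 0 + 1 = 2 ≡ 0 (mod 2).
  s_3 = 1 + 0 + 0 + 1 + 0 + 1 + 0 + 1 = 4 ≡ 0 (mod 2).
  s_4 = 1 + 0 + 0 + 1 + 1 + 1 + 0 + 1 = 5 ≡ 1 (mod 2).
s = (0, 0, 0, 1)^T — this equals column 1 of H (binary 0001), so error is at position 1.
Correct: flip bit 1 of r = 110000111010001 to get c = 010000111010001.


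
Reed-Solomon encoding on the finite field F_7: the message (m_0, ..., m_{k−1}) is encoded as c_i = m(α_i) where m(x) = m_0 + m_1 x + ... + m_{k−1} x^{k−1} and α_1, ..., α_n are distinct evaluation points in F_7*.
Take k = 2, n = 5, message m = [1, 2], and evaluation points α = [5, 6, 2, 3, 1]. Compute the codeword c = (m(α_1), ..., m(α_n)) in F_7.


c = [4, 6, 5, 0, 3]

Message polynomial: m(x) = 1 + 2·x (mod 7).
For each evaluation point α_i, compute m(α_i) mod 7:
  α_1 = 5: Horner steps 2 → 4, so m(5) = 4.
  α_2 = 6: Horner steps 2 → 6, so m(6) = 6.
  α_3 = 2: Horner steps 2 → 5, so m(2) = 5.
  α_4 = 3: Horner steps 2 → 0, so m(3) = 0.
  α_5 = 1: Horner steps 2 → 3, so m(1) = 3.
Codeword c = [4, 6, 5, 0, 3] ∈ F_7^5.


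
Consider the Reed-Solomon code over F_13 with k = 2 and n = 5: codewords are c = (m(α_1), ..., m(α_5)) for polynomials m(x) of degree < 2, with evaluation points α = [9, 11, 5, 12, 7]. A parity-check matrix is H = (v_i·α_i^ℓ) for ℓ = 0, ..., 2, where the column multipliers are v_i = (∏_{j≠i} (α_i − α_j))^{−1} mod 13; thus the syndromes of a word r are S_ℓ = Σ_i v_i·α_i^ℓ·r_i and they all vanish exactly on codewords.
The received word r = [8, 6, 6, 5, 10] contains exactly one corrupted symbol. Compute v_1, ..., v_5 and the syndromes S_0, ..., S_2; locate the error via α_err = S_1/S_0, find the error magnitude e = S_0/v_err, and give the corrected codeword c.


S = (3, 2, 10), error at position 3, error magnitude e = 7, c = [8, 6, 12, 5, 10].

Step 1: column multipliers v_i = (∏_{j≠i}(α_i − α_j))^{−1} mod 13.
  i = 1 (α = 9): (9−11)(9−5)(9−12)(9−7) = (−2)·4·(−3)·2 = 48 ≡ 9, so v_1 = 9^{−1} = 3 (mod 13).
  i = 2 (α = 11): (11−9)(11−5)(11−12)(11−7) = 2·6·(−1)·4 = −48 ≡ 4, so v_2 = 4^{−1} = 10 (mod 13).
  i = 3 (α = 5): (5−9)(5−11)(5−12)(5−7) = (−4)·(−6)·(−7)·(−2) = 336 ≡ 11, so v_3 = 11^{−1} = 6 (mod 13).
  i = 4 (α = 12): (12−9)(12−11)(12−5)(12−7) = 3·1·7·5 = 105 ≡ 1, so v_4 = 1^{−1} = 1 (mod 13).
  i = 5 (α = 7): (7−9)(7−11)(7−5)(7−12) = (−2)·(−4)·2·(−5) = −80 ≡ 11, so v_5 = 11^{−1} = 6 (mod 13).
  v = [3, 10, 6, 1, 6].
Step 2: syndromes of r = [8, 6, 6, 5, 10] (all sums mod 13).
  S_0 = Σ v_i r_i = 3·8 + 10·6 + 6·6 + 1·5 + 6·10 = 185 ≡ 3.
  S_1 = Σ v_i α_i r_i = 3·9·8 + 10·11·6 + 6·5·6 + 1·12·5 + 6·7·10 = 1536 ≡ 2.
  α_i^2 mod 13 = [3, 4, 12, 1, 10].
  S_2 = Σ v_i α_i^2 r_i = 3·3·8 + 10·4·6 + 6·12·6 + 1·1·5 + 6·10·10 = 1349 ≡ 10.
  S = (3, 2, 10) ≠ 0, so r is not a codeword (an error is present).
Step 3: locate the error. For a single error e at position i, S_ℓ = v_i·e·α_i^ℓ, so α_err = S_1/S_0.
  S_0^{−1} = 3^{−1} = 9 (mod 13), so α_err = 2·9 = 18 ≡ 5 = α_3. Error position i = 3.
  Consistency check: S_2/S_1 = 10·7 = 70 ≡ 5 = α_err ✓ (single-error assumption holds).
Step 4: error magnitude e = S_0/v_3 = S_0·∏_{j≠3}(α_3 − α_j) = 3·11 = 33 ≡ 7 (mod 13).
Step 5: correct position 3: c_3 = r_3 − e = 6 − 7 ≡ 12 (mod 13). Hence c = [8, 6, 12, 5, 10].
  Check: interpolating c through the α_i gives m(x) = 4 + 12·x (degree < 2) with m(α_i) = c_i for every i, so c is indeed a codeword.


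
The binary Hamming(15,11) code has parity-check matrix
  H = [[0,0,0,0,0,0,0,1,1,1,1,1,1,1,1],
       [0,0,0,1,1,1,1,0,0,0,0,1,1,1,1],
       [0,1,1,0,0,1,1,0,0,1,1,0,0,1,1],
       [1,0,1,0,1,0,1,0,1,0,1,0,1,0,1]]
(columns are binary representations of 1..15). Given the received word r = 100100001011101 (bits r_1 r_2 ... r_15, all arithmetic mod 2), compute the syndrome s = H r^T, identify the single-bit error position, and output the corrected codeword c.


s = (1, 0, 0, 1)^T, error position = 9, corrected codeword c = 100100000011101

Compute s = H r^T mod 2 one row at a time:
  s_1 = 0 + 1 + 0 + 1 + 1 + 1 + 0 + 1 = 5 ≡ 1 (mod 2).
  s_2 = 1 + 0 + 0 + 0 + 1 + 1 + 0 + 1 = 4 ≡ 0 (mod 2).
  s_3 = 0 + 0 + 0 + 0 + 0 + 1 + 0 + 1 = 2 ≡ 0 (mod 2).
  s_4 = 1 + 0 + 0 + 0 + 1 + 1 + 1 + 1 = 5 ≡ 1 (mod 2).
s = (1, 0, 0, 1)^T — this equals column 9 of H (binary 1001), so error is at position 9.
Correct: flip bit 9 of r = 100100001011101 to get c = 100100000011101.


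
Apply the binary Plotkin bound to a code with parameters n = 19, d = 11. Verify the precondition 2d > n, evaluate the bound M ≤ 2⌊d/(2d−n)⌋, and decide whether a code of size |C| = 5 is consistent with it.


Plotkin bound M ≤ 6; given |C| = 5 ≤ bound (satisfied).

Check applicability: 2d = 22, n = 19.
2d − n = 3 > 0, so Plotkin applies.
Compute d/(2d−n) = 11/3 ≈ 3.6667.
⌊d/(2d−n)⌋ = 3.
Plotkin bound: M ≤ 2·3 = 6.
Given |C| = 5, check: satisfied.
This |C| is below the Plotkin bound.


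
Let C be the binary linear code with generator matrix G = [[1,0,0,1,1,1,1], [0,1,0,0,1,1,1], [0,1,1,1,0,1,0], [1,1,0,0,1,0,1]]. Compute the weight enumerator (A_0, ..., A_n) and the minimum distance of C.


Weight distribution: A_0 = 1, A_1 = 1, A_2 = 1, A_3 = 4, A_4 = 5, A_5 = 3, A_6 = 1. Minimum distance d = 1.

Enumerate all 2^4 = 16 messages m ∈ F_2^4.
For each, compute codeword c = mG in F_2^7, then tally its weight.
  m = 0000 → c = 0000000, weight = 0.
  m = 1000 → c = 1001111, weight = 5.
  m = 0100 → c = 0100111, weight = 4.
  m = 1100 → c = 1101000, weight = 3.
  m = 0010 → c = 0111010, weight = 4.
  m = 1010 → c = 1110101, weight = 5.
  m = 0110 → c = 0011101, weight = 4.
  m = 1110 → c = 1010010, weight = 3.
  m = 0001 → c = 1100101, weight = 4.
  m = 1001 → c = 0101010, weight = 3.
  m = 0101 → c = 1000010, weight = 2.
  m = 1101 → c = 0001101, weight = 3.
  m = 0011 → c = 1011111, weight = 6.
  m = 1011 → c = 0010000, weight = 1.
  m = 0111 → c = 1111000, weight = 4.
  m = 1111 → c = 0110111, weight = 5.
Tally weights:
  weight 0: 1 codewords.
  weight 1: 1 codewords.
  weight 2: 1 codewords.
  weight 3: 4 codewords.
  weight 4: 5 codewords.
  weight 5: 3 codewords.
  weight 6: 1 codewords.
Minimum distance d = smallest w > 0 with A_w > 0 = 1.
Sanity: Σ A_w = 16 = 2^4 = 16 ✓.


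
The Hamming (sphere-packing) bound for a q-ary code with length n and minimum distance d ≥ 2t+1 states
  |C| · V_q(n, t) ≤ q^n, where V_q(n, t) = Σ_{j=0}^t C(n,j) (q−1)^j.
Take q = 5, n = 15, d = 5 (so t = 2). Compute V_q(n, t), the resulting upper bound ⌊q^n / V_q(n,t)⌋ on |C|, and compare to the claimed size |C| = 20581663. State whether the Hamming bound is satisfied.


V_q(n, t) = 1741, q^n = 30517578125, Hamming bound = 17528764, |C| = 20581663 > bound (violated).

Step 1: Compute V_q(n, t) = Σ_{j=0}^2 C(n, j) (q−1)^j.
  j = 0: C(15,0)·(4)^0 = 1·1 = 1.
  j = 1: C(15,1)·(4)^1 = 15·4 = 60.
  j = 2: C(15,2)·(4)^2 = 105·16 = 1680.
  V_q(n, t) = 1 + 60 + 1680 = 1741.
Step 2: q^n = 5^15 = 30517578125.
Step 3: Hamming bound ⌊q^n / V_q(n,t)⌋ = ⌊30517578125/1741⌋ = 17528764.
Step 4: Compare |C| = 20581663 to 17528764: violated.
The claimed |C| lies above the Hamming bound, so no 5-ary code of length 15 with d ≥ 5 can have 20581663 codewords.


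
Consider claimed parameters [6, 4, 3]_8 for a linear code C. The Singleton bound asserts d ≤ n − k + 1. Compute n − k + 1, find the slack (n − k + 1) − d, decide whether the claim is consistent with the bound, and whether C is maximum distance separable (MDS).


Singleton RHS = n − k + 1 = 3, slack = 0, bound satisfied, MDS.

Singleton bound: d ≤ n − k + 1.
Here n = 6, k = 4, so n − k + 1 = 3.
Given d = 3, check d ≤ 3: YES.
Slack = (n − k + 1) − d = 0.
The code is MDS (slack = 0).
Description: the claimed parameters are [6, 4, 3]_8; such a code would be MDS (meets Singleton bound).


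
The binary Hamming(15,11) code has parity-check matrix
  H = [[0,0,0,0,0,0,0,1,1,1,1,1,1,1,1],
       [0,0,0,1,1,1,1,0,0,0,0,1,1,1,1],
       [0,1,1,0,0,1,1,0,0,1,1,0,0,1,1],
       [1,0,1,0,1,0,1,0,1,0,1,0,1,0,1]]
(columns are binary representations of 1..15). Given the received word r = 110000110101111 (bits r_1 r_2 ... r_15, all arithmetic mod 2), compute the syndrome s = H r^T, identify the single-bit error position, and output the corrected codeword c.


s = (0, 1, 1, 0)^T, error position = 6, corrected codeword c = 110001110101111

Compute s = H r^T mod 2 one row at a time:
  s_1 = 1 + 0 + 1 + 0 + 1 + 1 + 1 + 1 = 6 ≡ 0 (mod 2).
  s_2 = 0 + 0 + 0 + 1 + 1 + 1 + 1 + 1 = 5 ≡ 1 (mod 2).
  s_3 = 1 + 0 + 0 + 1 + 1 + 0 + 1 + 1 = 5 ≡ 1 (mod 2).
  s_4 = 1 + 0 + 0 + 1 + 0 + 0 + 1 + 1 = 4 ≡ 0 (mod 2).
s = (0, 1, 1, 0)^T — this equals column 6 of H (binary 0110), so error is at position 6.
Correct: flip bit 6 of r = 110000110101111 to get c = 110001110101111.


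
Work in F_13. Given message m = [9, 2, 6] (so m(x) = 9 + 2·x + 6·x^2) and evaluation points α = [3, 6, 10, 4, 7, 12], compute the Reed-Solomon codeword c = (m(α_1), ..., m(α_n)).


c = [4, 3, 5, 9, 5, 0]

Message polynomial: m(x) = 9 + 2·x + 6·x^2 (mod 13).
For each evaluation point α_i, compute m(α_i) mod 13:
  α_1 = 3: Horner steps 6 → 7 → 4, so m(3) = 4.
  α_2 = 6: Horner steps 6 → 12 → 3, so m(6) = 3.
  α_3 = 10: Horner steps 6 → 10 → 5, so m(10) = 5.
  α_4 = 4: Horner steps 6 → 0 → 9, so m(4) = 9.
  α_5 = 7: Horner steps 6 → 5 → 5, so m(7) = 5.
  α_6 = 12: Horner steps 6 → 9 → 0, so m(12) = 0.
Codeword c = [4, 3, 5, 9, 5, 0] ∈ F_13^6.


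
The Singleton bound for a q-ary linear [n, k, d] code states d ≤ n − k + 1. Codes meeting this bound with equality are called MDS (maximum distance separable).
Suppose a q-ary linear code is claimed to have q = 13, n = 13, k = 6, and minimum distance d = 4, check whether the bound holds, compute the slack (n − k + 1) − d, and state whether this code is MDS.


Singleton RHS = n − k + 1 = 8, slack = 4, bound satisfied, not MDS.

Singleton bound: d ≤ n − k + 1.
Here n = 13, k = 6, so n − k + 1 = 8.
Given d = 4, check d ≤ 8: YES.
Slack = (n − k + 1) − d = 4.
The code is NOT MDS (slack = 4 > 0).
Description: the claimed parameters are [13, 6, 4]_13; such a code would be non-MDS.


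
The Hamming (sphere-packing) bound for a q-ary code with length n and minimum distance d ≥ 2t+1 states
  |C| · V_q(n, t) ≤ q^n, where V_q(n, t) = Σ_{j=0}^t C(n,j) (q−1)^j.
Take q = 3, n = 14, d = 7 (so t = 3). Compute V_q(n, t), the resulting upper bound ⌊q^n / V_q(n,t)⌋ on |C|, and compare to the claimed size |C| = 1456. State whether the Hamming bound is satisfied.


V_q(n, t) = 3305, q^n = 4782969, Hamming bound = 1447, |C| = 1456 > bound (violated).

Step 1: Compute V_q(n, t) = Σ_{j=0}^3 C(n, j) (q−1)^j.
  j = 0: C(14,0)·(2)^0 = 1·1 = 1.
  j = 1: C(14,1)·(2)^1 = 14·2 = 28.
  j = 2: C(14,2)·(2)^2 = 91·4 = 364.
  j = 3: C(14,3)·(2)^3 = 364·8 = 2912.
  V_q(n, t) = 1 + 28 + 364 + 2912 = 3305.
Step 2: q^n = 3^14 = 4782969.
Step 3: Hamming bound ⌊q^n / V_q(n,t)⌋ = ⌊4782969/3305⌋ = 1447.
Step 4: Compare |C| = 1456 to 1447: violated.
The claimed |C| lies above the Hamming bound, so no 3-ary code of length 14 with d ≥ 7 can have 1456 codewords.


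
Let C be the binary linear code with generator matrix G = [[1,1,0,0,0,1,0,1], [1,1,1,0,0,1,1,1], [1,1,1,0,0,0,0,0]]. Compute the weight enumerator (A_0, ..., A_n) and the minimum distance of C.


Weight distribution: A_0 = 1, A_2 = 1, A_3 = 4, A_4 = 1, A_6 = 1. Minimum distance d = 2.

Enumerate all 2^3 = 8 messages m ∈ F_2^3.
For each, compute codeword c = mG in F_2^8, then tally its weight.
  m = 000 → c = 00000000, weight = 0.
  m = 100 → c = 11000101, weight = 4.
  m = 010 → c = 11100111, weight = 6.
  m = 110 → c = 00100010, weight = 2.
  m = 001 → c = 11100000, weight = 3.
  m = 101 → c = 00100101, weight = 3.
  m = 011 → c = 00000111, weight = 3.
  m = 111 → c = 11000010, weight = 3.
Tally weights:
  weight 0: 1 codewords.
  weight 2: 1 codewords.
  weight 3: 4 codewords.
  weight 4: 1 codewords.
  weight 6: 1 codewords.
Minimum distance d = smallest w > 0 with A_w > 0 = 2.
Sanity: Σ A_w = 8 = 2^3 = 8 ✓.


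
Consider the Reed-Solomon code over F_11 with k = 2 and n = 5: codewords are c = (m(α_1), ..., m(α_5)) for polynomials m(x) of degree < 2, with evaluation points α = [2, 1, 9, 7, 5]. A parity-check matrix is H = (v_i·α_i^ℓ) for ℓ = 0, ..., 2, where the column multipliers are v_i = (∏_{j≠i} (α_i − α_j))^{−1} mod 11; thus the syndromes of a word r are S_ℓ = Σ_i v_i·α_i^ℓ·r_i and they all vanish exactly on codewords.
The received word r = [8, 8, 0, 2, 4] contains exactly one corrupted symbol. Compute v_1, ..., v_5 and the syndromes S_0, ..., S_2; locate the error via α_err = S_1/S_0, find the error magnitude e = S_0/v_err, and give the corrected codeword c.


S = (9, 7, 3), error at position 1, error magnitude e = 1, c = [7, 8, 0, 2, 4].

Step 1: column multipliers v_i = (∏_{j≠i}(α_i − α_j))^{−1} mod 11.
  i = 1 (α = 2): (2−1)(2−9)(2−7)(2−5) = 1·(−7)·(−5)·(−3) = −105 ≡ 5, so v_1 = 5^{−1} = 9 (mod 11).
  i = 2 (α = 1): (1−2)(1−9)(1−7)(1−5) = (−1)·(−8)·(−6)·(−4) = 192 ≡ 5, so v_2 = 5^{−1} = 9 (mod 11).
  i = 3 (α = 9): (9−2)(9−1)(9−7)(9−5) = 7·8·2·4 = 448 ≡ 8, so v_3 = 8^{−1} = 7 (mod 11).
  i = 4 (α = 7): (7−2)(7−1)(7−9)(7−5) = 5·6·(−2)·2 = −120 ≡ 1, so v_4 = 1^{−1} = 1 (mod 11).
  i = 5 (α = 5): (5−2)(5−1)(5−9)(5−7) = 3·4·(−4)·(−2) = 96 ≡ 8, so v_5 = 8^{−1} = 7 (mod 11).
  v = [9, 9, 7, 1, 7].
Step 2: syndromes of r = [8, 8, 0, 2, 4] (all sums mod 11).
  S_0 = Σ v_i r_i = 9·8 + 9·8 + 7·0 + 1·2 + 7·4 = 174 ≡ 9.
  S_1 = Σ v_i α_i r_i = 9·2·8 + 9·1·8 + 7·9·0 + 1·7·2 + 7·5·4 = 370 ≡ 7.
  α_i^2 mod 11 = [4, 1, 4, 5, 3].
  S_2 = Σ v_i α_i^2 r_i = 9·4·8 + 9·1·8 + 7·4·0 + 1·5·2 + 7·3·4 = 454 ≡ 3.
  S = (9, 7, 3) ≠ 0, so r is not a codeword (an error is present).
Step 3: locate the error. For a single error e at position i, S_ℓ = v_i·e·α_i^ℓ, so α_err = S_1/S_0.
  S_0^{−1} = 9^{−1} = 5 (mod 11), so α_err = 7·5 = 35 ≡ 2 = α_1. Error position i = 1.
  Consistency check: S_2/S_1 = 3·8 = 24 ≡ 2 = α_err ✓ (single-error assumption holds).
Step 4: error magnitude e = S_0/v_1 = S_0·∏_{j≠1}(α_1 − α_j) = 9·5 = 45 ≡ 1 (mod 11).
Step 5: correct position 1: c_1 = r_1 − e = 8 − 1 ≡ 7 (mod 11). Hence c = [7, 8, 0, 2, 4].
  Check: interpolating c through the α_i gives m(x) = 9 + 10·x (degree < 2) with m(α_i) = c_i for every i, so c is indeed a codeword.


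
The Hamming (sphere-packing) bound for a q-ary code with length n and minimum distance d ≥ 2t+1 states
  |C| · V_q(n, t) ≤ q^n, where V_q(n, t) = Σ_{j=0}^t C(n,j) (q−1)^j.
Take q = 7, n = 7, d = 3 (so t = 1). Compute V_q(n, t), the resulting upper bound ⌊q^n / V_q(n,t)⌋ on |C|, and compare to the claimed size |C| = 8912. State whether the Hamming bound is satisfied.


V_q(n, t) = 43, q^n = 823543, Hamming bound = 19152, |C| = 8912 ≤ bound (satisfied).

Step 1: Compute V_q(n, t) = Σ_{j=0}^1 C(n, j) (q−1)^j.
  j = 0: C(7,0)·(6)^0 = 1·1 = 1.
  j = 1: C(7,1)·(6)^1 = 7·6 = 42.
  V_q(n, t) = 1 + 42 = 43.
Step 2: q^n = 7^7 = 823543.
Step 3: Hamming bound ⌊q^n / V_q(n,t)⌋ = ⌊823543/43⌋ = 19152.
Step 4: Compare |C| = 8912 to 19152: satisfied.
The claimed |C| lies below the Hamming bound.


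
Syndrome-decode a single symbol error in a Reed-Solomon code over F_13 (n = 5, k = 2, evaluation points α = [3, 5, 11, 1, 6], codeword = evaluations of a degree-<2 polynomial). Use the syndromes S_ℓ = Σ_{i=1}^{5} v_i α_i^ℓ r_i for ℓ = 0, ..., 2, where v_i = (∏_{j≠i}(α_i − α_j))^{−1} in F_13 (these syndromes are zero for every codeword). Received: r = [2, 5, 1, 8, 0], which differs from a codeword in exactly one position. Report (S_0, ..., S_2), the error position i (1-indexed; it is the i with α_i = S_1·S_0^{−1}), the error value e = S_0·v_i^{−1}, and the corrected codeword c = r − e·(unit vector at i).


S = (10, 10, 10), error at position 4, error magnitude e = 9, c = [2, 5, 1, 12, 0].

Step 1: column multipliers v_i = (∏_{j≠i}(α_i − α_j))^{−1} mod 13.
  i = 1 (α = 3): (3−5)(3−11)(3−1)(3−6) = (−2)·(−8)·2·(−3) = −96 ≡ 8, so v_1 = 8^{−1} = 5 (mod 13).
  i = 2 (α = 5): (5−3)(5−11)(5−1)(5−6) = 2·(−6)·4·(−1) = 48 ≡ 9, so v_2 = 9^{−1} = 3 (mod 13).
  i = 3 (α = 11): (11−3)(11−5)(11−1)(11−6) = 8·6·10·5 = 2400 ≡ 8, so v_3 = 8^{−1} = 5 (mod 13).
  i = 4 (α = 1): (1−3)(1−5)(1−11)(1−6) = (−2)·(−4)·(−10)·(−5) = 400 ≡ 10, so v_4 = 10^{−1} = 4 (mod 13).
  i = 5 (α = 6): (6−3)(6−5)(6−11)(6−1) = 3·1·(−5)·5 = −75 ≡ 3, so v_5 = 3^{−1} = 9 (mod 13).
  v = [5, 3, 5, 4, 9].
Step 2: syndromes of r = [2, 5, 1, 8, 0] (all sums mod 13).
  S_0 = Σ v_i r_i = 5·2 + 3·5 + 5·1 + 4·8 + 9·0 = 62 ≡ 10.
  S_1 = Σ v_i α_i r_i = 5·3·2 + 3·5·5 + 5·11·1 + 4·1·8 + 9·6·0 = 192 ≡ 10.
  α_i^2 mod 13 = [9, 12, 4, 1, 10].
  S_2 = Σ v_i α_i^2 r_i = 5·9·2 + 3·12·5 + 5·4·1 + 4·1·8 + 9·10·0 = 322 ≡ 10.
  S = (10, 10, 10) ≠ 0, so r is not a codeword (an error is present).
Step 3: locate the error. For a single error e at position i, S_ℓ = v_i·e·α_i^ℓ, so α_err = S_1/S_0.
  S_0^{−1} = 10^{−1} = 4 (mod 13), so α_err = 10·4 = 40 ≡ 1 = α_4. Error position i = 4.
  Consistency check: S_2/S_1 = 10·4 = 40 ≡ 1 = α_err ✓ (single-error assumption holds).
Step 4: error magnitude e = S_0/v_4 = S_0·∏_{j≠4}(α_4 − α_j) = 10·10 = 100 ≡ 9 (mod 13).
Step 5: correct position 4: c_4 = r_4 − e = 8 − 9 ≡ 12 (mod 13). Hence c = [2, 5, 1, 12, 0].
  Check: interpolating c through the α_i gives m(x) = 4 + 8·x (degree < 2) with m(α_i) = c_i for every i, so c is indeed a codeword.
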